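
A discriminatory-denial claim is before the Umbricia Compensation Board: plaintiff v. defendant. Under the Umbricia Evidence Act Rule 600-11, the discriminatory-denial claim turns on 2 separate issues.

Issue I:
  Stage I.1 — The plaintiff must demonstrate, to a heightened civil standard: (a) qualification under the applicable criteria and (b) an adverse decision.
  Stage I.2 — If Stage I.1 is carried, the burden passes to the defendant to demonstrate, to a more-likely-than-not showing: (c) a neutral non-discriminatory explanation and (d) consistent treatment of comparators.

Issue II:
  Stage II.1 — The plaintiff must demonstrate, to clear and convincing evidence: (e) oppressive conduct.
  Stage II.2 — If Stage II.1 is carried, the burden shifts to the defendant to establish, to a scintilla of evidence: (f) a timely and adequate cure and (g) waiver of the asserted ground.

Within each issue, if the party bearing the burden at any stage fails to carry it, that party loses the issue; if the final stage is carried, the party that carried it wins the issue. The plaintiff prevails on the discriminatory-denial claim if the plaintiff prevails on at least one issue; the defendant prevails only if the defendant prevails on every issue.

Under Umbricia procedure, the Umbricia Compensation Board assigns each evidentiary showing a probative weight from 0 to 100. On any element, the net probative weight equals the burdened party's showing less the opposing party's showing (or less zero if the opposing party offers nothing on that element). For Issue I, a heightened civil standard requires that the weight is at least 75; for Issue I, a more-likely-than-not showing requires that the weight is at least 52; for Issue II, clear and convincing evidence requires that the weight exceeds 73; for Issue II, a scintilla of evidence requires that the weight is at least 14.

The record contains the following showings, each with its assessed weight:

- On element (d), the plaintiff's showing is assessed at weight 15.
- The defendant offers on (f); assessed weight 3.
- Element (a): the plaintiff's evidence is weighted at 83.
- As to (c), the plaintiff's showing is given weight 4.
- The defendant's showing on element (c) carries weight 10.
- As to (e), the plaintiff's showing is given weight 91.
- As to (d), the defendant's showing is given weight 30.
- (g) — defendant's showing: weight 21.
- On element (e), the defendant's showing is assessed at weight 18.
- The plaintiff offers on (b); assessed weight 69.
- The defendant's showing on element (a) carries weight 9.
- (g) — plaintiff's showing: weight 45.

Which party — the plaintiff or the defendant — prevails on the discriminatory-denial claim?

defendant

— Issue I —
At Stage I.1 the plaintiff must meet a heightened civil standard (weight is at least 75): on (a) the weight is 83 less the opposing 9 gives net 74, < 75, so (a) does not meet the standard; on (b) the weight is 69, < 75, so (b) does not meet the standard.
  Stage I.1 not carried; the plaintiff fails its burden.
The analysis ends at Stage I.1; the defendant prevails on this issue.
— Issue II —
Stage II.1 — burden on plaintiff; standard: clear and convincing evidence (weight exceeds 73).
    (e): 91 − 18 = 73 ≤ 73 [not met]
  Not every element is met, so the plaintiff fails to carry Stage II.1.
The analysis ends at Stage II.1; the defendant prevails on this issue.
Per-issue: Issue I → defendant; Issue II → defendant. The plaintiff must prevail on at least one issue; overall, the defendant prevails.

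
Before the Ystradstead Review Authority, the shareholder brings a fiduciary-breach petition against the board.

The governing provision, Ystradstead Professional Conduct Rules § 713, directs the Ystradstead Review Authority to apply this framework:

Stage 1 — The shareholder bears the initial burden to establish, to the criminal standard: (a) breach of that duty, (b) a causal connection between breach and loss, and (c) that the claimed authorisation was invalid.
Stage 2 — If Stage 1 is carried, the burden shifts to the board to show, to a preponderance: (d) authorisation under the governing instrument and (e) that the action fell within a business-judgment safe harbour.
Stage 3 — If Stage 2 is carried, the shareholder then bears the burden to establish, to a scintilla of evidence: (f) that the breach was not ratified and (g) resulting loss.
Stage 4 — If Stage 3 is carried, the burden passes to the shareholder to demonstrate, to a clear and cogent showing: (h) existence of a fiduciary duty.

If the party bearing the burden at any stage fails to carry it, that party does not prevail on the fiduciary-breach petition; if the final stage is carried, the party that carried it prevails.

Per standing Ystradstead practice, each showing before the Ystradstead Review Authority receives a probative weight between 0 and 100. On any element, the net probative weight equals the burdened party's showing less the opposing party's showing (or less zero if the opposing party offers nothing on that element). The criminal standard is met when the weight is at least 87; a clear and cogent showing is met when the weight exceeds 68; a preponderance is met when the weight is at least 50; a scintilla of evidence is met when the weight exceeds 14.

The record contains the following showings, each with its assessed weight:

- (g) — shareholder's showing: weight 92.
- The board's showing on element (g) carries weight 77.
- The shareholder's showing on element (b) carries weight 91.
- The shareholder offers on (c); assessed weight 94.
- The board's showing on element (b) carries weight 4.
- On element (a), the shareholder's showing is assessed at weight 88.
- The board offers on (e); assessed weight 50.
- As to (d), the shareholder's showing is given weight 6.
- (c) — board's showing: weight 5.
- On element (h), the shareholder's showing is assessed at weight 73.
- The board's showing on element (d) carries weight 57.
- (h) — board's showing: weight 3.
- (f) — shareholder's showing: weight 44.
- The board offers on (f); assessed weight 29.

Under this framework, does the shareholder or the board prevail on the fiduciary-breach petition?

Stage 1 — burden on shareholder; standard: the criminal standard (weight is at least 87).
    (a): 88 ≥ 87 [met]
    (b): 91 − 4 = 87 ≥ 87 [met]
    (c): 94 − 5 = 89 ≥ 87 [met]
  The shareholder carries Stage 1; the board now bears the burden.
Stage 2 — burden on board; standard: a preponderance (weight is at least 50).
    (d): 57 − 6 = 51 ≥ 50 [met]
    (e): 50 ≥ 50 [met]
  All elements met. The burden passes to the shareholder.
Stage 3 — burden on shareholder; standard: a scintilla of evidence (weight exceeds 14).
    (f): 44 − 29 = 15 > 14 [met]
    (g): 92 − 77 = 15 > 14 [met]
  All elements met. The shareholder retains the burden for Stage 4.
Stage 4 — burden on shareholder; standard: a clear and cogent showing (weight exceeds 68).
    (h): 73 − 3 = 70 > 68 [met]
  All elements met at the final stage.
With every stage satisfied, the shareholder prevails.

shareholder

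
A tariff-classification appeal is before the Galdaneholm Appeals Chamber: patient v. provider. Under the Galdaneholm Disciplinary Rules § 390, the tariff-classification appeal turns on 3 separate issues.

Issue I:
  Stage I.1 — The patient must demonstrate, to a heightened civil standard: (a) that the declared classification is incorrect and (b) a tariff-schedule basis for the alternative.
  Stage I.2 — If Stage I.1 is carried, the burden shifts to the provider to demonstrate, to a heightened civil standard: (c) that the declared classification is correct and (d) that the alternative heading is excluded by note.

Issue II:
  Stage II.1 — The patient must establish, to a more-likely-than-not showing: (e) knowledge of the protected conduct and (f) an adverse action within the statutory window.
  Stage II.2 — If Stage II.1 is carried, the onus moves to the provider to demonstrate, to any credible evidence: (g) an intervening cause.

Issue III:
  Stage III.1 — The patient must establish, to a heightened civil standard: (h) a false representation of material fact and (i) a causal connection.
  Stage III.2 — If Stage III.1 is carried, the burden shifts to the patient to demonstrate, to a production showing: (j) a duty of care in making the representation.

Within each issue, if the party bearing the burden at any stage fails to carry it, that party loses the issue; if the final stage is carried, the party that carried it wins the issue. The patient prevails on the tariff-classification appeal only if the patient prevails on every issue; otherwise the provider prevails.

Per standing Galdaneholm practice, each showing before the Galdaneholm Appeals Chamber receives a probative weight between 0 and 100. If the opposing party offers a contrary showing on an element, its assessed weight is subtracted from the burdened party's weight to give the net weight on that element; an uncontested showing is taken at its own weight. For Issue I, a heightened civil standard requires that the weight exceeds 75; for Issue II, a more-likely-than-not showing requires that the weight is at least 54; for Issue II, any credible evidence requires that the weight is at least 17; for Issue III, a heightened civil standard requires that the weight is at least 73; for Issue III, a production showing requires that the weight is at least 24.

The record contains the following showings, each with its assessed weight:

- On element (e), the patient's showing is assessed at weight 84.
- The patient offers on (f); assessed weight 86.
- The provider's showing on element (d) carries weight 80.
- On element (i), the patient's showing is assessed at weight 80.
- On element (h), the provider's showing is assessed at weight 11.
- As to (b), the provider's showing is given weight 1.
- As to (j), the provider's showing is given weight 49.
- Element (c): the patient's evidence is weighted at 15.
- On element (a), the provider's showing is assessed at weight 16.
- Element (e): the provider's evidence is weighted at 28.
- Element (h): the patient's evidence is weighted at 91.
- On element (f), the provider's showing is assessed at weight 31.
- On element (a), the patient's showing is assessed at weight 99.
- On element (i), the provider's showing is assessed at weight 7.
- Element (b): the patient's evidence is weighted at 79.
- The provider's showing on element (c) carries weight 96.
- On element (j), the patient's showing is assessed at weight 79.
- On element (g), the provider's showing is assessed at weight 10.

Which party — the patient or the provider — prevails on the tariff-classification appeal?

provider

— Issue I —
At Stage I.1 the patient must meet a heightened civil standard (weight exceeds 75): on (a) the weight is 99 less the opposing 16 gives net 83, which does exceed 75, so (a) meets the standard; on (b) the weight is 79 less the opposing 1 gives net 78, > 75, so (b) meets the standard.
  The patient carries Stage I.1; the provider now bears the burden.
At Stage I.2 the provider must meet a heightened civil standard (weight exceeds 75): on (c) the weight is 96 less the opposing 15 gives net 81, > 75, so (c) meets the standard; on (d) the weight is 80, which does exceed 75, so (d) meets the standard.
  All elements met at the final stage.
With every stage satisfied, the provider prevails on this issue.
— Issue II —
At Stage II.1 the patient must meet a more-likely-than-not showing (weight is at least 54): on (e) the weight is 84 less the opposing 28 gives net 56, ≥ 54, so (e) meets the standard; on (f) the weight is 86 less the opposing 31 gives net 55, ≥ 54, so (f) meets the standard.
  The patient carries Stage II.1; the provider now bears the burden.
At Stage II.2 the provider must meet any credible evidence (weight is at least 17): on (g) the weight is 10, < 17, so (g) does not meet the standard.
  Not every element is met, so the provider fails to carry Stage II.2.
The analysis ends at Stage II.2; the patient prevails on this issue.
— Issue III —
Stage III.1 (patient, a heightened civil standard, weight is at least 73): (h) net 91−11=80 ≥ 73 — meets; (i) net 80−7=73 ≥ 73 — meets.
  Stage III.1 carried; the burden remains with the patient.
Stage III.2 (patient, a production showing, weight is at least 24): (j) net 79−49=30 ≥ 24 — meets.
  The patient carries the last stage.
Every stage carried; the patient prevails on this issue.
Per-issue: Issue I → provider; Issue II → patient; Issue III → patient. The patient must prevail on every issue; overall, the provider prevails.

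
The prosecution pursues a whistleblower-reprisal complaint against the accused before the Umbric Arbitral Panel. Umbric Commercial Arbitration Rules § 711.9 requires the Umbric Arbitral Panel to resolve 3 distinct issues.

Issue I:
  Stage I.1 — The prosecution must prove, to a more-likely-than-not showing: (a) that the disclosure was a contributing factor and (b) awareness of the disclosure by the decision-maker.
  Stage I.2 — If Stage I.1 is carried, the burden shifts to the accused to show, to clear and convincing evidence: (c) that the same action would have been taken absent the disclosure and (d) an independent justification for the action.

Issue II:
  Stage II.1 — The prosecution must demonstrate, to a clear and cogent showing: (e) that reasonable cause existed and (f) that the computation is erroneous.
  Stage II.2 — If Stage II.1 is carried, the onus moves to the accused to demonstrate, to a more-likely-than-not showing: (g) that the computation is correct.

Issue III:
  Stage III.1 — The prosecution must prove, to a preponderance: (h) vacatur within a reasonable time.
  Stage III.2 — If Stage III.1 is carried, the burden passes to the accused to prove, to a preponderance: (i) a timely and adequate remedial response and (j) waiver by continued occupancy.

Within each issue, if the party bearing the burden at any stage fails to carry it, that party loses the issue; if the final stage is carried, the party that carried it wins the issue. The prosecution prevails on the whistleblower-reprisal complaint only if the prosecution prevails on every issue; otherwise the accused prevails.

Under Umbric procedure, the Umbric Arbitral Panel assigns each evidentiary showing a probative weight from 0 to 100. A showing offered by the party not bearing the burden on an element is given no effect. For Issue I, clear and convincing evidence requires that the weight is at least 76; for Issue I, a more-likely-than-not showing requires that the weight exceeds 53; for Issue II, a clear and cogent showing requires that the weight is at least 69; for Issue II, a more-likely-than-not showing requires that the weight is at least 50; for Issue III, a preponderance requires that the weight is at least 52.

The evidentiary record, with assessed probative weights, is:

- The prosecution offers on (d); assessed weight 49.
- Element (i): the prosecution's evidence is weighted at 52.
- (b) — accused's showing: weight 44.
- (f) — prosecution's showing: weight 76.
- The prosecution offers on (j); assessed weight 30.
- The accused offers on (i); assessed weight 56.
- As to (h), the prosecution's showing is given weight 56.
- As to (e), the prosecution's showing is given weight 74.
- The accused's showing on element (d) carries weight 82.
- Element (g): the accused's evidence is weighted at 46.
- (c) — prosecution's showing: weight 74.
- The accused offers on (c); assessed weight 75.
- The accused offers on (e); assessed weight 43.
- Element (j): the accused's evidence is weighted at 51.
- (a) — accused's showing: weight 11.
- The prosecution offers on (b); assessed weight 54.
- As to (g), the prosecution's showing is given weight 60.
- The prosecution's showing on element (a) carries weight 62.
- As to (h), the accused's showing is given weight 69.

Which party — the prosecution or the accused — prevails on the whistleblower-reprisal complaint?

prosecution

— Issue I —
At Stage I.1 the prosecution must meet a more-likely-than-not showing (weight exceeds 53): on (a) the weight is 62 (the accused's 11 is given no effect), which does exceed 53, so (a) meets the standard; on (b) the weight is 54 (the accused's 44 is given no effect), which does exceed 53, so (b) meets the standard.
  The prosecution carries Stage I.1; the accused now bears the burden.
At Stage I.2 the accused must meet clear and convincing evidence (weight is at least 76): on (c) the weight is 75 (the prosecution's 74 is given no effect), which does not reach 76, so (c) does not meet the standard; on (d) the weight is 82 (the prosecution's 49 is given no effect), ≥ 76, so (d) meets the standard.
  Not every element is met, so the accused fails to carry Stage I.2.
The analysis ends at Stage I.2; the prosecution prevails on this issue.
— Issue II —
At Stage II.1 the prosecution must meet a clear and cogent showing (weight is at least 69): on (e) the weight is 74 (the accused's 43 is given no effect), which does reach 69, so (e) meets the standard; on (f) the weight is 76, ≥ 69, so (f) meets the standard.
  The prosecution carries Stage II.1; the accused now bears the burden.
At Stage II.2 the accused must meet a more-likely-than-not showing (weight is at least 50): on (g) the weight is 46 (the prosecution's 60 is given no effect), < 50, so (g) does not meet the standard.
  Stage II.2 not carried; the accused fails its burden.
The prosecution prevails on this issue.
— Issue III —
Stage III.1 — burden on prosecution; standard: a preponderance (weight is at least 52).
    (h): 56 (accused's 69 disregarded) ≥ 52 [met]
  The prosecution carries Stage III.1; the accused now bears the burden.
Stage III.2 — burden on accused; standard: a preponderance (weight is at least 52).
    (i): 56 (prosecution's 52 disregarded) ≥ 52 [met]
    (j): 51 (prosecution's 30 disregarded) < 52 [not met]
  Stage III.2 not carried; the accused fails its burden.
The prosecution prevails on this issue.
Per-issue: Issue I → prosecution; Issue II → prosecution; Issue III → prosecution. The prosecution must prevail on every issue; overall, the prosecution prevails.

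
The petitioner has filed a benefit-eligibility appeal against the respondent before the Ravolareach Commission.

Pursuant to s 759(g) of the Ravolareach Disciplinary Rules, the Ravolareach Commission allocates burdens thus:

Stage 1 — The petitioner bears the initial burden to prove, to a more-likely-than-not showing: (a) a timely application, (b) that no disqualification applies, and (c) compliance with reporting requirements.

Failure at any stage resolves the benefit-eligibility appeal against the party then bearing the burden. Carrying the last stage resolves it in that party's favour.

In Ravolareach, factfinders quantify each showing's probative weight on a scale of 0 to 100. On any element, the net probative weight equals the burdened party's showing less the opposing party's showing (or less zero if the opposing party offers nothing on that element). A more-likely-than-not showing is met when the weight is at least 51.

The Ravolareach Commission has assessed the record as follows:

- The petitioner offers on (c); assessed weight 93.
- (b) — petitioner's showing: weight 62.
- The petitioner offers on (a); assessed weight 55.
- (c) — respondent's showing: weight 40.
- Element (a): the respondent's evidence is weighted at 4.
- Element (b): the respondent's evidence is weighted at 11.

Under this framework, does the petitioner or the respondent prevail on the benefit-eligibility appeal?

At Stage 1 the petitioner must meet a more-likely-than-not showing (weight is at least 51): on (a) the weight is 55 less the opposing 4 gives net 51, which does reach 51, so (a) meets the standard; on (b) the weight is 62 less the opposing 11 gives net 51, ≥ 51, so (b) meets the standard; on (c) the weight is 93 less the opposing 40 gives net 53, which does reach 51, so (c) meets the standard.
  All elements met at the final stage.
With every stage satisfied, the petitioner prevails.

petitioner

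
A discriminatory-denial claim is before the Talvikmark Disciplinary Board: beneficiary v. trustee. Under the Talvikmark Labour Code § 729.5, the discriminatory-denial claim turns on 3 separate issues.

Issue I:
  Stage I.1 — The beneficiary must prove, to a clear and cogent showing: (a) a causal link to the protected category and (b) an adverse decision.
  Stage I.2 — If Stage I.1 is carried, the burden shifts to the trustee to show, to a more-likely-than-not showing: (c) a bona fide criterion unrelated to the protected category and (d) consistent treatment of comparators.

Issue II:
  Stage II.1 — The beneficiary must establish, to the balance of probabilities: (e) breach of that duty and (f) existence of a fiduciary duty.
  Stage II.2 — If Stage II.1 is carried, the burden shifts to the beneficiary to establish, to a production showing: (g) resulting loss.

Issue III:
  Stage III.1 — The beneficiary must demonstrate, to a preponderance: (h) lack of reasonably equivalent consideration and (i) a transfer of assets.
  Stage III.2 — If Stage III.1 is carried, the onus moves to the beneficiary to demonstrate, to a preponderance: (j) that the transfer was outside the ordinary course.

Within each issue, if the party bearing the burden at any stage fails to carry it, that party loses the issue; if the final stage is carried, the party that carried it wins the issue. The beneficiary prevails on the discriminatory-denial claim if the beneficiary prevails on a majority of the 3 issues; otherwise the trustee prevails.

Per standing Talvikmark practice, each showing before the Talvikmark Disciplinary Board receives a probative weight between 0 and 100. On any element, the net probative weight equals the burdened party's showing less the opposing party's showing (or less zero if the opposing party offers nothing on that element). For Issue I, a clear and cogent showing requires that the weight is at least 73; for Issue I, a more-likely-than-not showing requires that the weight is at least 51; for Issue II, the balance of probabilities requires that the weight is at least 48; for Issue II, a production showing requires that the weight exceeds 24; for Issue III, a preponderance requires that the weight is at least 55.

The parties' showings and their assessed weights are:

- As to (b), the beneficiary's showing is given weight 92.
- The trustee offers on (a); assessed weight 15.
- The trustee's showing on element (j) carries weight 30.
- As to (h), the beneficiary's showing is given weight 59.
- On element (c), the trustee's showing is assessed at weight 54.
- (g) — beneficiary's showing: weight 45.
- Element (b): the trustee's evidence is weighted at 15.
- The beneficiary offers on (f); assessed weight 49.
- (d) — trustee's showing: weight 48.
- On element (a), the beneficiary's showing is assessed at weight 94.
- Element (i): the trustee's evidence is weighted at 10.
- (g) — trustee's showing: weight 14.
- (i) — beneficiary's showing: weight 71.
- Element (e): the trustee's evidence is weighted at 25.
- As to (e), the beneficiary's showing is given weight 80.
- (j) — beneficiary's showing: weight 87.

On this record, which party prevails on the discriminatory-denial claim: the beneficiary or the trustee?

— Issue I —
Stage I.1 — burden on beneficiary; standard: a clear and cogent showing (weight is at least 73).
    (a): 94 − 15 = 79 ≥ 73 [met]
    (b): 92 − 15 = 77 ≥ 73 [met]
  The beneficiary carries Stage I.1; the trustee now bears the burden.
Stage I.2 — burden on trustee; standard: a more-likely-than-not showing (weight is at least 51).
    (c): 54 ≥ 51 [met]
    (d): 48 < 51 [not met]
  Stage I.2 not carried; the trustee fails its burden.
The beneficiary prevails on this issue.
— Issue II —
Stage II.1 (beneficiary, the balance of probabilities, weight is at least 48): (e) net 80−25=55 ≥ 48 — meets; (f) 49 ≥ 48 — meets.
  All elements met. The beneficiary retains the burden for Stage II.2.
Stage II.2 (beneficiary, a production showing, weight exceeds 24): (g) net 45−14=31 > 24 — meets.
  The beneficiary carries the last stage.
All stages carried — the beneficiary prevails on this issue.
— Issue III —
At Stage III.1 the beneficiary must meet a preponderance (weight is at least 55): on (h) the weight is 59, which does reach 55, so (h) meets the standard; on (i) the weight is 71 less the opposing 10 gives net 61, which does reach 55, so (i) meets the standard.
  Stage III.1 carried; the burden remains with the beneficiary.
At Stage III.2 the beneficiary must meet a preponderance (weight is at least 55): on (j) the weight is 87 less the opposing 30 gives net 57, which does reach 55, so (j) meets the standard.
  Stage III.2 carried; the final stage is satisfied.
All stages carried — the beneficiary prevails on this issue.
Per-issue: Issue I → beneficiary; Issue II → beneficiary; Issue III → beneficiary. The beneficiary must prevail on a majority of issues; overall, the beneficiary prevails.

beneficiary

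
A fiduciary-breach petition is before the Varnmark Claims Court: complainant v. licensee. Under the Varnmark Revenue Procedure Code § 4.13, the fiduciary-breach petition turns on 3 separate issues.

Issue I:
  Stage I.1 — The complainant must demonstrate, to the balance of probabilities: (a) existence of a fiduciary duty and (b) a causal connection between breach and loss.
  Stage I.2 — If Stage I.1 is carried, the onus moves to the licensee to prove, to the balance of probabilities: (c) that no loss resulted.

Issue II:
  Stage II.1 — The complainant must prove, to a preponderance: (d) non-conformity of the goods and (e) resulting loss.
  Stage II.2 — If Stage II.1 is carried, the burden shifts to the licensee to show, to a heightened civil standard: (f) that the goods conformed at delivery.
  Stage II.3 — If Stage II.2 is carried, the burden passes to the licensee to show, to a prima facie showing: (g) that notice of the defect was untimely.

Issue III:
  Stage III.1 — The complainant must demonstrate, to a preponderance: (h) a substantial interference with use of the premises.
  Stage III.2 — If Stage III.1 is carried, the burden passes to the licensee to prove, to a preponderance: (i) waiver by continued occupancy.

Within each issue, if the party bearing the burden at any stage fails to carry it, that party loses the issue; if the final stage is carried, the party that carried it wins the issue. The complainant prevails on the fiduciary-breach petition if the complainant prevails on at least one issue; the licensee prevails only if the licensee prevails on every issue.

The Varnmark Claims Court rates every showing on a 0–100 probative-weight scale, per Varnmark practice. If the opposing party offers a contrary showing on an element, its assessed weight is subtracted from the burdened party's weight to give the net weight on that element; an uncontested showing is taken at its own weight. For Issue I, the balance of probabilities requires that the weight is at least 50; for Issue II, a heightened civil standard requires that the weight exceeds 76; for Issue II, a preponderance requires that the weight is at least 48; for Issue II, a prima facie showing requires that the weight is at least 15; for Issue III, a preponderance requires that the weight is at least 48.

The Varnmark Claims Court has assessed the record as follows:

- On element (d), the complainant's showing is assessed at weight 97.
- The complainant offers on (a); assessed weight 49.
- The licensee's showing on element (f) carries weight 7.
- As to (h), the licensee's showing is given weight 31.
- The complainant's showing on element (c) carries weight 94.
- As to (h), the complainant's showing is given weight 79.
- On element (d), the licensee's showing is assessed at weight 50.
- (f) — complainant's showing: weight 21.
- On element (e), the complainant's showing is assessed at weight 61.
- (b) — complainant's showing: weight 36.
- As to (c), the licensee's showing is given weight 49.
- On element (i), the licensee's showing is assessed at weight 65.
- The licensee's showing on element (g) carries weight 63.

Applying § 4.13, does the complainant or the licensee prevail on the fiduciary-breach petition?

— Issue I —
At Stage I.1 the complainant must meet the balance of probabilities (weight is at least 50): on (a) the weight is 49, which does not reach 50, so (a) does not meet the standard; on (b) the weight is 36, < 50, so (b) does not meet the standard.
  The complainant does not carry Stage I.1.
The analysis ends at Stage I.1; the licensee prevails on this issue.
— Issue II —
Stage II.1 — burden on complainant; standard: a preponderance (weight is at least 48).
    (d): 97 − 50 = 47 < 48 [not met]
    (e): 61 ≥ 48 [met]
  Not every element is met, so the complainant fails to carry Stage II.1.
The licensee prevails on this issue.
— Issue III —
At Stage III.1 the complainant must meet a preponderance (weight is at least 48): on (h) the weight is 79 less the opposing 31 gives net 48, ≥ 48, so (h) meets the standard.
  All elements met. The burden passes to the licensee.
At Stage III.2 the licensee must meet a preponderance (weight is at least 48): on (i) the weight is 65, ≥ 48, so (i) meets the standard.
  The licensee carries the last stage.
Every stage carried; the licensee prevails on this issue.
Per-issue: Issue I → licensee; Issue II → licensee; Issue III → licensee. The complainant must prevail on at least one issue; overall, the licensee prevails.

licensee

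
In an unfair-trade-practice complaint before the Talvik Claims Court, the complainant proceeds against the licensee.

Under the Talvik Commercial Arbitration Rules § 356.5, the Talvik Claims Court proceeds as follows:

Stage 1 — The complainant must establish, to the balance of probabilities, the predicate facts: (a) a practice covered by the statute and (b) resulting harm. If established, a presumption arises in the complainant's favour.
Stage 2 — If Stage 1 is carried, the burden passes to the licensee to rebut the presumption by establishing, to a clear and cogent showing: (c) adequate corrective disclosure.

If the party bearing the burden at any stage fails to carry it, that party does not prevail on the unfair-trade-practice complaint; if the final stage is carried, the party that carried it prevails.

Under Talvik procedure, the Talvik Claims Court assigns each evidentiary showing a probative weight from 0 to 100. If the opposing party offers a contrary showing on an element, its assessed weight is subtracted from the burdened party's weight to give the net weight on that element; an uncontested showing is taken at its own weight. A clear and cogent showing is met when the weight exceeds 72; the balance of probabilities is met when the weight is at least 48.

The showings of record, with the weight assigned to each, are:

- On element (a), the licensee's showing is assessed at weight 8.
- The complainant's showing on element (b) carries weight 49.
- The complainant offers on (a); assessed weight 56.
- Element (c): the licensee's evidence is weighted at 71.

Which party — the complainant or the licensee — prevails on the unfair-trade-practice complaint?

complainant

At Stage 1 the complainant must meet the balance of probabilities (weight is at least 48): on (a) the weight is 56 less the opposing 8 gives net 48, which does reach 48, so (a) meets the standard; on (b) the weight is 49, which does reach 48, so (b) meets the standard.
  The complainant carries Stage 1; the licensee now bears the burden.
At Stage 2 the licensee must meet a clear and cogent showing (weight exceeds 72): on (c) the weight is 71, which does not exceed 72, so (c) does not meet the standard.
  The licensee does not carry Stage 2.
The analysis ends at Stage 2; the complainant prevails.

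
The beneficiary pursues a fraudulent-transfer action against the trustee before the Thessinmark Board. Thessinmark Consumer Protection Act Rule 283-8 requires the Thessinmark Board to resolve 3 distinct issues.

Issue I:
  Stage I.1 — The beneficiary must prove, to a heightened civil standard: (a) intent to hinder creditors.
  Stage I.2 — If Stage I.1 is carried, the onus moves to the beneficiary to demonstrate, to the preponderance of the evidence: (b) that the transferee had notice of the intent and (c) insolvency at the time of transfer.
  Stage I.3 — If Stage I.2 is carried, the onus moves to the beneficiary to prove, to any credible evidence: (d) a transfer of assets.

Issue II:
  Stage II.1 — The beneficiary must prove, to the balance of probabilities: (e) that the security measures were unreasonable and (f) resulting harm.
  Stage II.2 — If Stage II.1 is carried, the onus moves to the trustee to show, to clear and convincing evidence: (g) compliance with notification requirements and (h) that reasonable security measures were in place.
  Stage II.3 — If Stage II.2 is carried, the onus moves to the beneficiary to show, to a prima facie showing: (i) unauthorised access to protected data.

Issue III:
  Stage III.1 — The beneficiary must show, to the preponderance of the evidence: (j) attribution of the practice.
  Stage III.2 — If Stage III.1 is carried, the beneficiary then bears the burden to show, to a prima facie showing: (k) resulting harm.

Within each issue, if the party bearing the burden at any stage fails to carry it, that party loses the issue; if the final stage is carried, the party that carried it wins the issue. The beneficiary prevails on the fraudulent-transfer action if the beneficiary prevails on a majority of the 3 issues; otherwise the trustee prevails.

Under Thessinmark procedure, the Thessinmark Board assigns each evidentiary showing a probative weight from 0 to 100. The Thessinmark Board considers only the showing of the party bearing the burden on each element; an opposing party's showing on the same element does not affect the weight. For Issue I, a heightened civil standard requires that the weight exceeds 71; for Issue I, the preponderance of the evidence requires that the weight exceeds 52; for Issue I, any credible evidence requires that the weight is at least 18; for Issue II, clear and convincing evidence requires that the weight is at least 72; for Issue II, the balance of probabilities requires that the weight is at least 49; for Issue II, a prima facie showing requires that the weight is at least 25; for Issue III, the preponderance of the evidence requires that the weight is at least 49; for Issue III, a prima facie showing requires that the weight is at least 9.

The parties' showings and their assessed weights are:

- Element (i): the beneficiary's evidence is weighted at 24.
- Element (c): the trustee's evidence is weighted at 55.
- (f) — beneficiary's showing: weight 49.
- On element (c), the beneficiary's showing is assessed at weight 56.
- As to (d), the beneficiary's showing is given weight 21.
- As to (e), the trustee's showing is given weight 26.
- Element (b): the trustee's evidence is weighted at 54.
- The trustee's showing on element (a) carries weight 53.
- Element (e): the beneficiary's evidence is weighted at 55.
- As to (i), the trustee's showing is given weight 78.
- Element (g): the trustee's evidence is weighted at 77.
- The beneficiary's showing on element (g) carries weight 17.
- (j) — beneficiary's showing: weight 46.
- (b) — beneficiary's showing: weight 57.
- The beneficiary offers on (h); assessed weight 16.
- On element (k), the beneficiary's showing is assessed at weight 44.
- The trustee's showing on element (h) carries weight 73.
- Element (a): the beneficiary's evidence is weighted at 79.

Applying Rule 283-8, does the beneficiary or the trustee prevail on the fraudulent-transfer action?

trustee

— Issue I —
At Stage I.1 the beneficiary must meet a heightened civil standard (weight exceeds 71): on (a) the weight is 79 (the trustee's 53 is given no effect), which does exceed 71, so (a) meets the standard.
  Stage I.1 carried; the burden remains with the beneficiary.
At Stage I.2 the beneficiary must meet the preponderance of the evidence (weight exceeds 52): on (b) the weight is 57 (the trustee's 54 is given no effect), > 52, so (b) meets the standard; on (c) the weight is 56 (the trustee's 55 is given no effect), > 52, so (c) meets the standard.
  All elements met. The beneficiary retains the burden for Stage I.3.
At Stage I.3 the beneficiary must meet any credible evidence (weight is at least 18): on (d) the weight is 21, which does reach 18, so (d) meets the standard.
  The beneficiary carries the last stage.
All stages carried — the beneficiary prevails on this issue.
— Issue II —
Stage II.1 (beneficiary, the balance of probabilities, weight is at least 49): (e) 55 (trustee's 26 disregarded) ≥ 49 — meets; (f) 49 ≥ 49 — meets.
  All elements met. The burden passes to the trustee.
Stage II.2 (trustee, clear and convincing evidence, weight is at least 72): (g) 77 (beneficiary's 17 disregarded) ≥ 72 — meets; (h) 73 (beneficiary's 16 disregarded) ≥ 72 — meets.
  The trustee carries Stage II.2; the beneficiary now bears the burden.
Stage II.3 (beneficiary, a prima facie showing, weight is at least 25): (i) 24 (trustee's 78 disregarded) < 25 — fails.
  The beneficiary does not carry Stage II.3.
So the trustee prevails on this issue.
— Issue III —
Stage III.1 — burden on beneficiary; standard: the preponderance of the evidence (weight is at least 49).
    (j): 46 < 49 [not met]
  Not every element is met, so the beneficiary fails to carry Stage III.1.
The analysis ends at Stage III.1; the trustee prevails on this issue.
Per-issue: Issue I → beneficiary; Issue II → trustee; Issue III → trustee. The beneficiary must prevail on a majority of issues; overall, the trustee prevails.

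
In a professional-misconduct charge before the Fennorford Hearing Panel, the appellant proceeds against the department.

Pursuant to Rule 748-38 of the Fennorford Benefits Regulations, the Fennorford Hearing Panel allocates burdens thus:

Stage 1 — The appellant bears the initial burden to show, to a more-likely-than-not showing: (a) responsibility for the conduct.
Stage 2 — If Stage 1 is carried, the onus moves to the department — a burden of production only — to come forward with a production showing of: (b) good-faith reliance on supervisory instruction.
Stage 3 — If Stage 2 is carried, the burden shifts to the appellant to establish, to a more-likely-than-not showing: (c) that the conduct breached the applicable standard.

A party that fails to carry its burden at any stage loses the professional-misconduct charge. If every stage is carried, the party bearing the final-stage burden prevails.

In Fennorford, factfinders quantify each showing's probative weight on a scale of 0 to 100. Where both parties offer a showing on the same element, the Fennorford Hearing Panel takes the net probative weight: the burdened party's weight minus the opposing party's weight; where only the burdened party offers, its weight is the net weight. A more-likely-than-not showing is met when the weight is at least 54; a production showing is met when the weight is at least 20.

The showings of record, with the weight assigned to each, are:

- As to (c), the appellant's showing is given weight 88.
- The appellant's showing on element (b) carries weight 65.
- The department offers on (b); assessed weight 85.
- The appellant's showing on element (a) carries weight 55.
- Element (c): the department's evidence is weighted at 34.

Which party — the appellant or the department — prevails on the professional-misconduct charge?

appellant

At Stage 1 the appellant must meet a more-likely-than-not showing (weight is at least 54): on (a) the weight is 55, ≥ 54, so (a) meets the standard.
  All elements met. The burden passes to the department.
At Stage 2 the department must meet a production showing (weight is at least 20): on (b) the weight is 85 less the opposing 65 gives net 20, ≥ 20, so (b) meets the standard.
  All elements met. The burden passes to the appellant.
At Stage 3 the appellant must meet a more-likely-than-not showing (weight is at least 54): on (c) the weight is 88 less the opposing 34 gives net 54, ≥ 54, so (c) meets the standard.
  All elements met at the final stage.
With every stage satisfied, the appellant prevails.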